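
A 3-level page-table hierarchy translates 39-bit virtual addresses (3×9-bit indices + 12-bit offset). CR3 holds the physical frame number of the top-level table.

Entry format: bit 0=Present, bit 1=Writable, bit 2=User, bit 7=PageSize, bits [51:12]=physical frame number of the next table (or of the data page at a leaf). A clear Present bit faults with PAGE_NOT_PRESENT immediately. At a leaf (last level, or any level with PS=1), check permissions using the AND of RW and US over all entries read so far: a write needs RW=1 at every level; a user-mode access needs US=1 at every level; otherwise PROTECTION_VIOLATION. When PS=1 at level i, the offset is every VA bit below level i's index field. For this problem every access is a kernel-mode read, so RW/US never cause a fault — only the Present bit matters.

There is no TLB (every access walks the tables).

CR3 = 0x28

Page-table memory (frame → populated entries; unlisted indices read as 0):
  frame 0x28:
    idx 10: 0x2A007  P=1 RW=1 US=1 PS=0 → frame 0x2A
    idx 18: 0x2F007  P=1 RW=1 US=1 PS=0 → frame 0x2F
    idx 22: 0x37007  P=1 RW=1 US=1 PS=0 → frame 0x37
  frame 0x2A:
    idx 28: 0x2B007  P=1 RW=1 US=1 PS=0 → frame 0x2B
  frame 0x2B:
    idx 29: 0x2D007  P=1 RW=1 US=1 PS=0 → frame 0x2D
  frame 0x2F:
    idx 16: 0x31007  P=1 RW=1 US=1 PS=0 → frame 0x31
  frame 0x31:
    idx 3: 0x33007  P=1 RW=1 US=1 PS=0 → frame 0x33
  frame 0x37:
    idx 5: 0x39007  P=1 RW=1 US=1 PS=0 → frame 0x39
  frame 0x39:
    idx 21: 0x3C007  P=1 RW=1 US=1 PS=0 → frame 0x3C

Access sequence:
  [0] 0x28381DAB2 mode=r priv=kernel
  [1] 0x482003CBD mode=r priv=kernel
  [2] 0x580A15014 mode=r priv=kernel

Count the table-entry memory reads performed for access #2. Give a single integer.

Walk each access:
#0 VA=0x28381DAB2 (r,kernel):
  L0 @0x28[10] → 0x2A007  P=1,RW=1,US=1,PS=0
  L1 @0x2A[28] → 0x2B007  P=1,RW=1,US=1,PS=0
  L2 @0x2B[29] → 0x2D007  P=1,RW=1,US=1,PS=0
  → PA=0x2DAB2  (3 entries read)
#1 VA=0x482003CBD (r,kernel):
  L0 @0x28[18] → 0x2F007  P=1,RW=1,US=1,PS=0
  L1 @0x2F[16] → 0x31007  P=1,RW=1,US=1,PS=0
  L2 @0x31[3] → 0x33007  P=1,RW=1,US=1,PS=0
  → PA=0x33CBD  (3 entries read)
#2 VA=0x580A15014 (r,kernel):
  L0 @0x28[22] → 0x37007  P=1,RW=1,US=1,PS=0
  L1 @0x37[5] → 0x39007  P=1,RW=1,US=1,PS=0
  L2 @0x39[21] → 0x3C007  P=1,RW=1,US=1,PS=0
  → PA=0x3C014  (3 entries read)

Entries read for #2: 3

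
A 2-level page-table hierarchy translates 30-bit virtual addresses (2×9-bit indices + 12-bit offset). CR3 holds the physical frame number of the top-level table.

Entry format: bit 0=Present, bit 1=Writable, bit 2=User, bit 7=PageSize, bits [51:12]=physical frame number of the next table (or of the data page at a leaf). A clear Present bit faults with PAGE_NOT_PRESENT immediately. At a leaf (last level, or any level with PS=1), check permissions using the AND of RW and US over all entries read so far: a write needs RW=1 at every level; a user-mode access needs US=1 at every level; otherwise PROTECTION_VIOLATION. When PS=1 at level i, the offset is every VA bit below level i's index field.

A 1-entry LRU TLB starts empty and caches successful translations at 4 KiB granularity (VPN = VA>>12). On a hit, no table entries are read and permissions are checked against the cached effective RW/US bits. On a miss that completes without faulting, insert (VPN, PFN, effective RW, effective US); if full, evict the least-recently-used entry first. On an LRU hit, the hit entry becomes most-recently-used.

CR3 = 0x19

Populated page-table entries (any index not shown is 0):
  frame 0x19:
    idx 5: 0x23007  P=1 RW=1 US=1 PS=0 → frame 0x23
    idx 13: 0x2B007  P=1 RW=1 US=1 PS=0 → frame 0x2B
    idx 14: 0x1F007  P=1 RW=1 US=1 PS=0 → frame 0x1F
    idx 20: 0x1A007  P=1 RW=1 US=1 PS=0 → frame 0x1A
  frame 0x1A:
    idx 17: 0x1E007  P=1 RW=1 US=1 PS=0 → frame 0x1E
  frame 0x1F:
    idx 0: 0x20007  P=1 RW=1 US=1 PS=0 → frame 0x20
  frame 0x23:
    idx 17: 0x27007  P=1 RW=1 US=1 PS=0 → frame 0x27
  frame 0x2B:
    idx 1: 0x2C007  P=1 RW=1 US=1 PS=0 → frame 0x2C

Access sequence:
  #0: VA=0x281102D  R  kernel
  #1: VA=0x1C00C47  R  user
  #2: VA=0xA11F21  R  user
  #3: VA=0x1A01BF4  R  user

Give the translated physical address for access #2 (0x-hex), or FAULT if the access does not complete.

Walk each access:
#0 VA=0x281102D (r,kernel):
  [0] read 0x19 idx=20: raw=0x1A007 flags P=1 W=1 U=1 S=0
  [1] read 0x1A idx=17: raw=0x1E007 flags P=1 W=1 U=1 S=0
  → PA=0x1E02D  (2 entries read)
#1 VA=0x1C00C47 (r,user):
  [0] read 0x19 idx=14: raw=0x1F007 flags P=1 W=1 U=1 S=0
  [1] read 0x1F idx=0: raw=0x20007 flags P=1 W=1 U=1 S=0
  → PA=0x20C47  (2 entries read)
#2 VA=0xA11F21 (r,user):
  [0] read 0x19 idx=5: raw=0x23007 flags P=1 W=1 U=1 S=0
  [1] read 0x23 idx=17: raw=0x27007 flags P=1 W=1 U=1 S=0
  → PA=0x27F21  (2 entries read)
#3 VA=0x1A01BF4 (r,user):
  [0] read 0x19 idx=13: raw=0x2B007 flags P=1 W=1 U=1 S=0
  [1] read 0x2B idx=1: raw=0x2C007 flags P=1 W=1 U=1 S=0
  → PA=0x2CBF4  (2 entries read)

Access #2 PA: 0x27F21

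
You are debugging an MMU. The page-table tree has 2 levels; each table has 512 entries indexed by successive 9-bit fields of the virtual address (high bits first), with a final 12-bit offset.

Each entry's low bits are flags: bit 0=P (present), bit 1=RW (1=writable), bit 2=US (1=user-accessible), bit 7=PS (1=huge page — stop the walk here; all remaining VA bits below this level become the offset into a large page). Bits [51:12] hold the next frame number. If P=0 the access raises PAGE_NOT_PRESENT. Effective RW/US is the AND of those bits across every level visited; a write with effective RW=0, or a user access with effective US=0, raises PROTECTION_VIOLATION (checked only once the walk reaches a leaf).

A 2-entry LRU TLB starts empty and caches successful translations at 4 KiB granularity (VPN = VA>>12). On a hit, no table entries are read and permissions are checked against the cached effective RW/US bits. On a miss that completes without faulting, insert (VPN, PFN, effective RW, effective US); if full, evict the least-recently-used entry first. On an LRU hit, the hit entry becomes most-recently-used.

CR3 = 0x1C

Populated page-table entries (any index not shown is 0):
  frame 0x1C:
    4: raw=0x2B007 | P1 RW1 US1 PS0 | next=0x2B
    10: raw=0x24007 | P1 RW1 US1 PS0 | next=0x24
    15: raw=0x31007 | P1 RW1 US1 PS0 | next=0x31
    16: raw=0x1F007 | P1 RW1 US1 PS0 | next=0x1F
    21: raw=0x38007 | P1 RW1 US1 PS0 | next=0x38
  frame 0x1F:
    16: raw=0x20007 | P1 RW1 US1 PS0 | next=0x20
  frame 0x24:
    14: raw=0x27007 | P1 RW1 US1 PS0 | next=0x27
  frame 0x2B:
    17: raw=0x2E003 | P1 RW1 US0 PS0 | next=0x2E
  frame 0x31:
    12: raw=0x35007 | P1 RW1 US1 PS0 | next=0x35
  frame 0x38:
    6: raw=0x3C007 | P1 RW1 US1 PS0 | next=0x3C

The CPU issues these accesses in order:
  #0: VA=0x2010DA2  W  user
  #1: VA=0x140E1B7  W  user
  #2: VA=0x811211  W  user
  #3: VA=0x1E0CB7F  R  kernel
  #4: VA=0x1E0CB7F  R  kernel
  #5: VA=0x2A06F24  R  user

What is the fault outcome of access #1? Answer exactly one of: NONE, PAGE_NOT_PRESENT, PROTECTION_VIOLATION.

Trace:
#0 VA=0x2010DA2 (w,user):
  lvl0: tbl 0x1C, slot 16 ⇒ 0x1F007 (P1/RW1/US1/PS0)
  lvl1: tbl 0x1F, slot 16 ⇒ 0x20007 (P1/RW1/US1/PS0)
  ✓ 0x20DA2  — 2 lookups
#1 VA=0x140E1B7 (w,user):
  lvl0: tbl 0x1C, slot 10 ⇒ 0x24007 (P1/RW1/US1/PS0)
  lvl1: tbl 0x24, slot 14 ⇒ 0x27007 (P1/RW1/US1/PS0)
  ✓ 0x271B7  — 2 lookups
#2 VA=0x811211 (w,user):
  lvl0: tbl 0x1C, slot 4 ⇒ 0x2B007 (P1/RW1/US1/PS0)
  lvl1: tbl 0x2B, slot 17 ⇒ 0x2E003 (P1/RW1/US0/PS0)
  ⇒ fault: PROTECTION_VIOLATION  — 2 lookups
#3 VA=0x1E0CB7F (r,kernel):
  lvl0: tbl 0x1C, slot 15 ⇒ 0x31007 (P1/RW1/US1/PS0)
  lvl1: tbl 0x31, slot 12 ⇒ 0x35007 (P1/RW1/US1/PS0)
  ✓ 0x35B7F  — 2 lookups
#4 VA=0x1E0CB7F (r,kernel):
  TLB hit vpn=0x1E0C → PA=0x35B7F
#5 VA=0x2A06F24 (r,user):
  lvl0: tbl 0x1C, slot 21 ⇒ 0x38007 (P1/RW1/US1/PS0)
  lvl1: tbl 0x38, slot 6 ⇒ 0x3C007 (P1/RW1/US1/PS0)
  ✓ 0x3CF24  — 2 lookups

Access #1 fault: NONE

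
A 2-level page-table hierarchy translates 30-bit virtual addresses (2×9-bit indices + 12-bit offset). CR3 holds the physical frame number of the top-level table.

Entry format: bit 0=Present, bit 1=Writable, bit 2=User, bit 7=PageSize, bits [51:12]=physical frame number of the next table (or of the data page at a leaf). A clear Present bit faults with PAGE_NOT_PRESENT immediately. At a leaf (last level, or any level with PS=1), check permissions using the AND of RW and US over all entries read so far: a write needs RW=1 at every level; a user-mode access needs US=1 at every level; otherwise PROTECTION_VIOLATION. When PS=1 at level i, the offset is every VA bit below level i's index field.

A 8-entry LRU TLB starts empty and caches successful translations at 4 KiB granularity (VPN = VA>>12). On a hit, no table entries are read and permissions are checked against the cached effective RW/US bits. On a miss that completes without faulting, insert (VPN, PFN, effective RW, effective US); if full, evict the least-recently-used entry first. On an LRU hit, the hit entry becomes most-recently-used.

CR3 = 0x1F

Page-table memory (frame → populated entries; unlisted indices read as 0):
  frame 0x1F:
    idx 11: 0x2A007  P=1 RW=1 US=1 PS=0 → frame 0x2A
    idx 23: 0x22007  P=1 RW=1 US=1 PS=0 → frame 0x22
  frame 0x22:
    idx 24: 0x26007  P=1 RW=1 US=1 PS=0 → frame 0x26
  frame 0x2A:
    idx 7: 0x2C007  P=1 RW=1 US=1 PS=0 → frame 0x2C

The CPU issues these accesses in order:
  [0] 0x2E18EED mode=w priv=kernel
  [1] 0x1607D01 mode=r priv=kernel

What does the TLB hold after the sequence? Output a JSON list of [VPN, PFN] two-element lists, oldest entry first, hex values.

Walk each access:
#0 VA=0x2E18EED (w,kernel):
  lvl0: tbl 0x1F, slot 23 ⇒ 0x22007 (P1/RW1/US1/PS0)
  lvl1: tbl 0x22, slot 24 ⇒ 0x26007 (P1/RW1/US1/PS0)
  ✓ 0x26EED  — 2 lookups
#1 VA=0x1607D01 (r,kernel):
  lvl0: tbl 0x1F, slot 11 ⇒ 0x2A007 (P1/RW1/US1/PS0)
  lvl1: tbl 0x2A, slot 7 ⇒ 0x2C007 (P1/RW1/US1/PS0)
  ✓ 0x2CD01  — 2 lookups

TLB: [["0x2E18", "0x26"], ["0x1607", "0x2C"]]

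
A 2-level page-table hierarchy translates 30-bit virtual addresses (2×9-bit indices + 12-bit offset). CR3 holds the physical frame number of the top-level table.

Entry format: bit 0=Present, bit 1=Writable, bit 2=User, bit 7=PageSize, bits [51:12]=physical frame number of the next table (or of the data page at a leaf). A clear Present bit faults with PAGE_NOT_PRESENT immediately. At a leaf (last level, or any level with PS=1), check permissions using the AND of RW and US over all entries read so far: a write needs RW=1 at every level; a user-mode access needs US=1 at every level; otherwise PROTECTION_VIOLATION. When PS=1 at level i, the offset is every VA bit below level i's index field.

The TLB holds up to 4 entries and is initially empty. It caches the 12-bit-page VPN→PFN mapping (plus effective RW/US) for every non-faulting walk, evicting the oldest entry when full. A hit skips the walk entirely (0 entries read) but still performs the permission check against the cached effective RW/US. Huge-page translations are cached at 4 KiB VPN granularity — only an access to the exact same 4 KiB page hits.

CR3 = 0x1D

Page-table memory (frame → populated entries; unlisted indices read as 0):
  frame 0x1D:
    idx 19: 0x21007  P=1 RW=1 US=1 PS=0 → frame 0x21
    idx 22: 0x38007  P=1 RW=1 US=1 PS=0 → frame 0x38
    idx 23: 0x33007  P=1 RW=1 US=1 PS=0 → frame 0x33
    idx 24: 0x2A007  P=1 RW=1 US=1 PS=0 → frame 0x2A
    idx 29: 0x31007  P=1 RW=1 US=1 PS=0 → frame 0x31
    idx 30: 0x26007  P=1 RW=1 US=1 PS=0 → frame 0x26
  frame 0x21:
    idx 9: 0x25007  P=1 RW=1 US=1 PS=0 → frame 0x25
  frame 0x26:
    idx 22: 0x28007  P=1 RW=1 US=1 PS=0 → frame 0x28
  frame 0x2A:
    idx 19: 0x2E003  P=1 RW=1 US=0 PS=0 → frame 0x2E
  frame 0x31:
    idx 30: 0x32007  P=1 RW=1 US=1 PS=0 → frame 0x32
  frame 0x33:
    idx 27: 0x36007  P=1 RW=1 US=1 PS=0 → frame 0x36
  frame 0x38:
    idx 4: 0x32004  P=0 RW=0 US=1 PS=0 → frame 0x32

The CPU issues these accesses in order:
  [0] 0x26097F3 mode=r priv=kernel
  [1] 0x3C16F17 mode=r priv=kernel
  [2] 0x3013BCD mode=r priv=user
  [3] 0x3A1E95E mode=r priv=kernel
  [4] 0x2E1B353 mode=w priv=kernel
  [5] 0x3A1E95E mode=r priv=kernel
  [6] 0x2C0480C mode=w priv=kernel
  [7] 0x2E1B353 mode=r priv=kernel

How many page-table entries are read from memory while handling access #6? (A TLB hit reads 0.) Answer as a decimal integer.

Walk each access:
#0 VA=0x26097F3 (r,kernel):
  L0: frame=0x1D idx=19 entry=0x21007 [P=1 RW=1 US=1 PS=0]
  L1: frame=0x21 idx=9 entry=0x25007 [P=1 RW=1 US=1 PS=0]
  → PA=0x257F3  (2 entries read)
#1 VA=0x3C16F17 (r,kernel):
  L0: frame=0x1D idx=30 entry=0x26007 [P=1 RW=1 US=1 PS=0]
  L1: frame=0x26 idx=22 entry=0x28007 [P=1 RW=1 US=1 PS=0]
  → PA=0x28F17  (2 entries read)
#2 VA=0x3013BCD (r,user):
  L0: frame=0x1D idx=24 entry=0x2A007 [P=1 RW=1 US=1 PS=0]
  L1: frame=0x2A idx=19 entry=0x2E003 [P=1 RW=1 US=0 PS=0]
  ✗ PROTECTION_VIOLATION  [2 reads]
#3 VA=0x3A1E95E (r,kernel):
  L0: frame=0x1D idx=29 entry=0x31007 [P=1 RW=1 US=1 PS=0]
  L1: frame=0x31 idx=30 entry=0x32007 [P=1 RW=1 US=1 PS=0]
  → PA=0x3295E  (2 entries read)
#4 VA=0x2E1B353 (w,kernel):
  L0: frame=0x1D idx=23 entry=0x33007 [P=1 RW=1 US=1 PS=0]
  L1: frame=0x33 idx=27 entry=0x36007 [P=1 RW=1 US=1 PS=0]
  → PA=0x36353  (2 entries read)
#5 VA=0x3A1E95E (r,kernel):
  TLB hit vpn=0x3A1E → PA=0x3295E
#6 VA=0x2C0480C (w,kernel):
  L0: frame=0x1D idx=22 entry=0x38007 [P=1 RW=1 US=1 PS=0]
  L1: frame=0x38 idx=4 entry=0x32004 [P=0 RW=0 US=1 PS=0]
  ✗ PAGE_NOT_PRESENT  [2 reads]
#7 VA=0x2E1B353 (r,kernel):
  TLB hit vpn=0x2E1B → PA=0x36353

Entries read for #6: 2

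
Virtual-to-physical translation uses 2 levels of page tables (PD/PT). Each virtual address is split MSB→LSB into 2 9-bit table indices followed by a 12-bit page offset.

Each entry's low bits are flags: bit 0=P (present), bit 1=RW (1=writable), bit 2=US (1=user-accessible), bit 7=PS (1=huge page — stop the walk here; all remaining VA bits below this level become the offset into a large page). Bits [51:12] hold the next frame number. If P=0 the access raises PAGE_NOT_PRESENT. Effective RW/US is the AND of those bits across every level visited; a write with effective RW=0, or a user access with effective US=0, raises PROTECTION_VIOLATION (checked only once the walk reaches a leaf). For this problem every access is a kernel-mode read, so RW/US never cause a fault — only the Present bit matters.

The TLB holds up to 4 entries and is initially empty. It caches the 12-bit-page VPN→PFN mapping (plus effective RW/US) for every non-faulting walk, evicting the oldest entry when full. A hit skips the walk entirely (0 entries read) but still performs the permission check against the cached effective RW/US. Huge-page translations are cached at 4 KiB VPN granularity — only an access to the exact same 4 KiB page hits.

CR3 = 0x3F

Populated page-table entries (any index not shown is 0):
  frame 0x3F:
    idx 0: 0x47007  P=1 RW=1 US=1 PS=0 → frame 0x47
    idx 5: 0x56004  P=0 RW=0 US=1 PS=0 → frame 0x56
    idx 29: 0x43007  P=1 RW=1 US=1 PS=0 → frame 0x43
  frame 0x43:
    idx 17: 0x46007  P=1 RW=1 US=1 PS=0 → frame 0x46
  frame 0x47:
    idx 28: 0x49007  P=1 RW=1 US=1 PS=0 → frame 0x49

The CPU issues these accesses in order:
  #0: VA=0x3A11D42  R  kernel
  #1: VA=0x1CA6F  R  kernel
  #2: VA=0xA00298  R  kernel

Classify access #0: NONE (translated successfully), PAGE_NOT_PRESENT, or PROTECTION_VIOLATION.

Walk each access:
#0 VA=0x3A11D42 (r,kernel):
  L0: frame=0x3F idx=29 entry=0x43007 [P=1 RW=1 US=1 PS=0]
  L1: frame=0x43 idx=17 entry=0x46007 [P=1 RW=1 US=1 PS=0]
  ✓ 0x46D42  — 2 lookups
#1 VA=0x1CA6F (r,kernel):
  L0: frame=0x3F idx=0 entry=0x47007 [P=1 RW=1 US=1 PS=0]
  L1: frame=0x47 idx=28 entry=0x49007 [P=1 RW=1 US=1 PS=0]
  ✓ 0x49A6F  — 2 lookups
#2 VA=0xA00298 (r,kernel):
  L0: frame=0x3F idx=5 entry=0x56004 [P=0 RW=0 US=1 PS=0]
  ⇒ fault: PAGE_NOT_PRESENT  — 1 lookups

Access #0 fault: NONE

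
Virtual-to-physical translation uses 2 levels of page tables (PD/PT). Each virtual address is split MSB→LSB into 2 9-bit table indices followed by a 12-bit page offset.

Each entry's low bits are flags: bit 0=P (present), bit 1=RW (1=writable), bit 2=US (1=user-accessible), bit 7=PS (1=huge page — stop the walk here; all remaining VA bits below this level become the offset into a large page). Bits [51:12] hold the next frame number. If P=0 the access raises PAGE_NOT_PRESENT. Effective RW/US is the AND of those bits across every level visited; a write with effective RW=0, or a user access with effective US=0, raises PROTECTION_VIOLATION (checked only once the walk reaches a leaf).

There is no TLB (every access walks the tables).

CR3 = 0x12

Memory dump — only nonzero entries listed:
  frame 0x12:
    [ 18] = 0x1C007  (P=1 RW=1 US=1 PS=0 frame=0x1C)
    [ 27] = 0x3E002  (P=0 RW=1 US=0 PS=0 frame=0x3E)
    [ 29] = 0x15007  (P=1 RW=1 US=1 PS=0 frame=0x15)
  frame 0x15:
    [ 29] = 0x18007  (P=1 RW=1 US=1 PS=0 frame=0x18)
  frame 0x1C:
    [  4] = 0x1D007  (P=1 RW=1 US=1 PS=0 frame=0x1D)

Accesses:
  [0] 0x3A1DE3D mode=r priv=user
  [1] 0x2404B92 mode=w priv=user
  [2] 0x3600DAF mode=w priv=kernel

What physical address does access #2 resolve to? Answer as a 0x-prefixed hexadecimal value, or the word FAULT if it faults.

Trace:
#0 VA=0x3A1DE3D (r,user):
  L0: frame=0x12 idx=29 entry=0x15007 [P=1 RW=1 US=1 PS=0]
  L1: frame=0x15 idx=29 entry=0x18007 [P=1 RW=1 US=1 PS=0]
  ⇒ phys 0x18E3D  [2 reads]
#1 VA=0x2404B92 (w,user):
  L0: frame=0x12 idx=18 entry=0x1C007 [P=1 RW=1 US=1 PS=0]
  L1: frame=0x1C idx=4 entry=0x1D007 [P=1 RW=1 US=1 PS=0]
  ⇒ phys 0x1DB92  [2 reads]
#2 VA=0x3600DAF (w,kernel):
  L0: frame=0x12 idx=27 entry=0x3E002 [P=0 RW=1 US=0 PS=0]
  ✗ PAGE_NOT_PRESENT  [1 reads]

Access #2 PA: FAULT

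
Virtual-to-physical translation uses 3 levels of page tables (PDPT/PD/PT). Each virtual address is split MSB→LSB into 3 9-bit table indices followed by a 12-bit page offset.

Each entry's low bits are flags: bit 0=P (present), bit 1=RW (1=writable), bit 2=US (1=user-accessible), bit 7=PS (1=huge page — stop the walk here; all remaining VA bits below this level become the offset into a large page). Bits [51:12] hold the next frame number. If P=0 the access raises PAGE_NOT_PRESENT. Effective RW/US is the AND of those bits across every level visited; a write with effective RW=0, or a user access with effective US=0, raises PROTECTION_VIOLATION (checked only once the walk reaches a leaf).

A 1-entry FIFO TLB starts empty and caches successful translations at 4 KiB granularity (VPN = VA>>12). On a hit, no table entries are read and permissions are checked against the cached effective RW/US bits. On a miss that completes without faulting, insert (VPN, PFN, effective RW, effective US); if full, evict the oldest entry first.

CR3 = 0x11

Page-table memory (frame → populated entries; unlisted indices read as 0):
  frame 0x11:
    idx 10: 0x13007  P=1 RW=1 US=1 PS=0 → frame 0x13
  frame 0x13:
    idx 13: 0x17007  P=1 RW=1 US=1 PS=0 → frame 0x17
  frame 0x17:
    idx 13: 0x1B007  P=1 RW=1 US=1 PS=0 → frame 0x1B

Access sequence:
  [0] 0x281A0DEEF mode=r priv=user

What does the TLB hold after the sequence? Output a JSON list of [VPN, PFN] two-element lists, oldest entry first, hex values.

Per-access translation:
#0 VA=0x281A0DEEF (r,user):
  [0] read 0x11 idx=10: raw=0x13007 flags P=1 W=1 U=1 S=0
  [1] read 0x13 idx=13: raw=0x17007 flags P=1 W=1 U=1 S=0
  [2] read 0x17 idx=13: raw=0x1B007 flags P=1 W=1 U=1 S=0
  ⇒ phys 0x1BEEF  [3 reads]

TLB: [["0x281A0D", "0x1B"]]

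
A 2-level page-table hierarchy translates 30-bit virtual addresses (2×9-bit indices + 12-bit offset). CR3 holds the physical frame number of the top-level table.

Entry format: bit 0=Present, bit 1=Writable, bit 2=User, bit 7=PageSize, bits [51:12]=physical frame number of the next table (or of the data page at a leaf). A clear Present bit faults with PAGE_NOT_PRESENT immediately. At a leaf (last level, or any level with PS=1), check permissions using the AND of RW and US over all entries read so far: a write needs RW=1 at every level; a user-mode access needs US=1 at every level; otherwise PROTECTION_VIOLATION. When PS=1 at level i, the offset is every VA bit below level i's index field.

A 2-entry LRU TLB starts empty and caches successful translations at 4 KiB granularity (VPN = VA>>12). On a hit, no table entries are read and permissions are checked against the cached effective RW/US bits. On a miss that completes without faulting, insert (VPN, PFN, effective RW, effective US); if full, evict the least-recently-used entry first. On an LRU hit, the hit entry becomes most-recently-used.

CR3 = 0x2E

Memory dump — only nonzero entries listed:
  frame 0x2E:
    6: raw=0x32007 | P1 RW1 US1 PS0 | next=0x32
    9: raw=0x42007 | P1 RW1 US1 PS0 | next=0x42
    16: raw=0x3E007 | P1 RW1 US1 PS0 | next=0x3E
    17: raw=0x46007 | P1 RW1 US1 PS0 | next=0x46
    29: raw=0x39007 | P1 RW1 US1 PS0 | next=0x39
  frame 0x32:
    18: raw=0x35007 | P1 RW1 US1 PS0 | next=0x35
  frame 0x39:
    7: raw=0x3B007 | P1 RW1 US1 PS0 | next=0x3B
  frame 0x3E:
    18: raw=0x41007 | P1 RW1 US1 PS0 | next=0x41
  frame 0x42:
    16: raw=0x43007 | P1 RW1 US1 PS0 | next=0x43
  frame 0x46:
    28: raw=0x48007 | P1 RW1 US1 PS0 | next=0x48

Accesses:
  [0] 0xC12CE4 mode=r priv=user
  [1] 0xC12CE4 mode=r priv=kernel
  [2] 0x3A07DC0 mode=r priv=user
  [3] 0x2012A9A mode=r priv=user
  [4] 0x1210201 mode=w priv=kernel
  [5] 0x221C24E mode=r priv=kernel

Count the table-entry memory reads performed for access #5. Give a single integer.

Per-access translation:
#0 VA=0xC12CE4 (r,user):
  lvl0: tbl 0x2E, slot 6 ⇒ 0x32007 (P1/RW1/US1/PS0)
  lvl1: tbl 0x32, slot 18 ⇒ 0x35007 (P1/RW1/US1/PS0)
  ⇒ phys 0x35CE4  [2 reads]
#1 VA=0xC12CE4 (r,kernel):
  TLB hit vpn=0xC12 → PA=0x35CE4
#2 VA=0x3A07DC0 (r,user):
  lvl0: tbl 0x2E, slot 29 ⇒ 0x39007 (P1/RW1/US1/PS0)
  lvl1: tbl 0x39, slot 7 ⇒ 0x3B007 (P1/RW1/US1/PS0)
  ⇒ phys 0x3BDC0  [2 reads]
#3 VA=0x2012A9A (r,user):
  lvl0: tbl 0x2E, slot 16 ⇒ 0x3E007 (P1/RW1/US1/PS0)
  lvl1: tbl 0x3E, slot 18 ⇒ 0x41007 (P1/RW1/US1/PS0)
  ⇒ phys 0x41A9A  [2 reads]
#4 VA=0x1210201 (w,kernel):
  lvl0: tbl 0x2E, slot 9 ⇒ 0x42007 (P1/RW1/US1/PS0)
  lvl1: tbl 0x42, slot 16 ⇒ 0x43007 (P1/RW1/US1/PS0)
  ⇒ phys 0x43201  [2 reads]
#5 VA=0x221C24E (r,kernel):
  lvl0: tbl 0x2E, slot 17 ⇒ 0x46007 (P1/RW1/US1/PS0)
  lvl1: tbl 0x46, slot 28 ⇒ 0x48007 (P1/RW1/US1/PS0)
  ⇒ phys 0x4824E  [2 reads]

Entries read for #5: 2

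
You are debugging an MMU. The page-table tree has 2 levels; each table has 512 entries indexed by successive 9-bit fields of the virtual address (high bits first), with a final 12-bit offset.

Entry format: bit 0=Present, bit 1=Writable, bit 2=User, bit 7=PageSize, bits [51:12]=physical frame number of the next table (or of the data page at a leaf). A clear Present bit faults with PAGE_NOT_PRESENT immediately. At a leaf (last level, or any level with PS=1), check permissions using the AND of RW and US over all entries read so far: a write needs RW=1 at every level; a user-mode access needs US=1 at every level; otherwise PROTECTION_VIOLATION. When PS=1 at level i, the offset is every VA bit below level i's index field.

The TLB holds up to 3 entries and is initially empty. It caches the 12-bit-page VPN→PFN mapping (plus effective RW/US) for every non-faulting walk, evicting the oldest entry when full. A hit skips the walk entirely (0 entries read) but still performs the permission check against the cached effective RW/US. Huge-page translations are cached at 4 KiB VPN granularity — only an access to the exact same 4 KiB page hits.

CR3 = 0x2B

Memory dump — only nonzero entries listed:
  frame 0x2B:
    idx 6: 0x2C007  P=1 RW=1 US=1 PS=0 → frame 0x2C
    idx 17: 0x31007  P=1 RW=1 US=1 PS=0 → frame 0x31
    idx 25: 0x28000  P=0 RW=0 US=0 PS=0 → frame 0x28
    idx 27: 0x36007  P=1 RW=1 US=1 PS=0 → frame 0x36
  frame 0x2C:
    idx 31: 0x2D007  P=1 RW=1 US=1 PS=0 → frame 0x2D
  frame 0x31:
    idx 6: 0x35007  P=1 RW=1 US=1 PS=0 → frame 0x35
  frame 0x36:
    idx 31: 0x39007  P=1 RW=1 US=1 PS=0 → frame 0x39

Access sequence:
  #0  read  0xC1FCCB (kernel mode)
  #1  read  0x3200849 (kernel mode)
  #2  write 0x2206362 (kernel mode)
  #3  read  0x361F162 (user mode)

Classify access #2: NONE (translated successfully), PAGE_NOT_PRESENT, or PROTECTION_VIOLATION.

Walk each access:
#0 VA=0xC1FCCB (r,kernel):
  lvl0: tbl 0x2B, slot 6 ⇒ 0x2C007 (P1/RW1/US1/PS0)
  lvl1: tbl 0x2C, slot 31 ⇒ 0x2D007 (P1/RW1/US1/PS0)
  ⇒ phys 0x2DCCB  [2 reads]
#1 VA=0x3200849 (r,kernel):
  lvl0: tbl 0x2B, slot 25 ⇒ 0x28000 (P0/RW0/US0/PS0)
  ⇒ fault: PAGE_NOT_PRESENT  — 1 lookups
#2 VA=0x2206362 (w,kernel):
  lvl0: tbl 0x2B, slot 17 ⇒ 0x31007 (P1/RW1/US1/PS0)
  lvl1: tbl 0x31, slot 6 ⇒ 0x35007 (P1/RW1/US1/PS0)
  ⇒ phys 0x35362  [2 reads]
#3 VA=0x361F162 (r,user):
  lvl0: tbl 0x2B, slot 27 ⇒ 0x36007 (P1/RW1/US1/PS0)
  lvl1: tbl 0x36, slot 31 ⇒ 0x39007 (P1/RW1/US1/PS0)
  ⇒ phys 0x39162  [2 reads]

Access #2 fault: NONE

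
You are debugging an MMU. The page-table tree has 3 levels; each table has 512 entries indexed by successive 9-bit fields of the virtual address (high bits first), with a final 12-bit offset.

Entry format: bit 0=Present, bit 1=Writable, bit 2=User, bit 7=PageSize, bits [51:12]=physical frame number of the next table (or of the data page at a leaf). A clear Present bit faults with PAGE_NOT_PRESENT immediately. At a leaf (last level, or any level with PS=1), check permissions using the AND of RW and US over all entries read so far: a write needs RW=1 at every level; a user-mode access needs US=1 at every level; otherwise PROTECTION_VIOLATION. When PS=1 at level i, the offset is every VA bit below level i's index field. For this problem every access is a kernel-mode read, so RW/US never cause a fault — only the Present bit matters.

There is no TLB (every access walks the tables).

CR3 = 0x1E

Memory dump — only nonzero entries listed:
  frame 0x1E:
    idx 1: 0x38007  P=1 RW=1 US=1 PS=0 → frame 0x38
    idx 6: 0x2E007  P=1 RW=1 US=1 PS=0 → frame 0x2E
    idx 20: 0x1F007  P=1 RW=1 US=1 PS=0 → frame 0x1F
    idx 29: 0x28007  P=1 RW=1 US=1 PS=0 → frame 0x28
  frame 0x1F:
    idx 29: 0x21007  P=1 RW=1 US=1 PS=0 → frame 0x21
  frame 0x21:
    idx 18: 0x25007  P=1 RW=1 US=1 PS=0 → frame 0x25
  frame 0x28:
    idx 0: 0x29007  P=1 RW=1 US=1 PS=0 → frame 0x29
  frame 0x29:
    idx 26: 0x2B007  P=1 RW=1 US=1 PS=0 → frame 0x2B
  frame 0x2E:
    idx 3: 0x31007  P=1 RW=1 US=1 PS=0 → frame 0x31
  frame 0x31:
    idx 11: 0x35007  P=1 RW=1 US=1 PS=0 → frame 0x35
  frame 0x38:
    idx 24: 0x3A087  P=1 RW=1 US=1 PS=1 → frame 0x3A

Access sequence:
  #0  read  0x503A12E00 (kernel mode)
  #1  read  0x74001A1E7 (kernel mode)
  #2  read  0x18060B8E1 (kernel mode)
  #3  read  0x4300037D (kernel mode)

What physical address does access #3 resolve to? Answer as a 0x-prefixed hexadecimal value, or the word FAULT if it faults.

Per-access translation:
#0 VA=0x503A12E00 (r,kernel):
  [0] read 0x1E idx=20: raw=0x1F007 flags P=1 W=1 U=1 S=0
  [1] read 0x1F idx=29: raw=0x21007 flags P=1 W=1 U=1 S=0
  [2] read 0x21 idx=18: raw=0x25007 flags P=1 W=1 U=1 S=0
  → PA=0x25E00  (3 entries read)
#1 VA=0x74001A1E7 (r,kernel):
  [0] read 0x1E idx=29: raw=0x28007 flags P=1 W=1 U=1 S=0
  [1] read 0x28 idx=0: raw=0x29007 flags P=1 W=1 U=1 S=0
  [2] read 0x29 idx=26: raw=0x2B007 flags P=1 W=1 U=1 S=0
  → PA=0x2B1E7  (3 entries read)
#2 VA=0x18060B8E1 (r,kernel):
  [0] read 0x1E idx=6: raw=0x2E007 flags P=1 W=1 U=1 S=0
  [1] read 0x2E idx=3: raw=0x31007 flags P=1 W=1 U=1 S=0
  [2] read 0x31 idx=11: raw=0x35007 flags P=1 W=1 U=1 S=0
  → PA=0x358E1  (3 entries read)
#3 VA=0x4300037D (r,kernel):
  [0] read 0x1E idx=1: raw=0x38007 flags P=1 W=1 U=1 S=0
  [1] read 0x38 idx=24: raw=0x3A087 flags P=1 W=1 U=1 S=1
  → PA=0x3A37D (huge @L1)  (2 entries read)

Access #3 PA: 0x3A37D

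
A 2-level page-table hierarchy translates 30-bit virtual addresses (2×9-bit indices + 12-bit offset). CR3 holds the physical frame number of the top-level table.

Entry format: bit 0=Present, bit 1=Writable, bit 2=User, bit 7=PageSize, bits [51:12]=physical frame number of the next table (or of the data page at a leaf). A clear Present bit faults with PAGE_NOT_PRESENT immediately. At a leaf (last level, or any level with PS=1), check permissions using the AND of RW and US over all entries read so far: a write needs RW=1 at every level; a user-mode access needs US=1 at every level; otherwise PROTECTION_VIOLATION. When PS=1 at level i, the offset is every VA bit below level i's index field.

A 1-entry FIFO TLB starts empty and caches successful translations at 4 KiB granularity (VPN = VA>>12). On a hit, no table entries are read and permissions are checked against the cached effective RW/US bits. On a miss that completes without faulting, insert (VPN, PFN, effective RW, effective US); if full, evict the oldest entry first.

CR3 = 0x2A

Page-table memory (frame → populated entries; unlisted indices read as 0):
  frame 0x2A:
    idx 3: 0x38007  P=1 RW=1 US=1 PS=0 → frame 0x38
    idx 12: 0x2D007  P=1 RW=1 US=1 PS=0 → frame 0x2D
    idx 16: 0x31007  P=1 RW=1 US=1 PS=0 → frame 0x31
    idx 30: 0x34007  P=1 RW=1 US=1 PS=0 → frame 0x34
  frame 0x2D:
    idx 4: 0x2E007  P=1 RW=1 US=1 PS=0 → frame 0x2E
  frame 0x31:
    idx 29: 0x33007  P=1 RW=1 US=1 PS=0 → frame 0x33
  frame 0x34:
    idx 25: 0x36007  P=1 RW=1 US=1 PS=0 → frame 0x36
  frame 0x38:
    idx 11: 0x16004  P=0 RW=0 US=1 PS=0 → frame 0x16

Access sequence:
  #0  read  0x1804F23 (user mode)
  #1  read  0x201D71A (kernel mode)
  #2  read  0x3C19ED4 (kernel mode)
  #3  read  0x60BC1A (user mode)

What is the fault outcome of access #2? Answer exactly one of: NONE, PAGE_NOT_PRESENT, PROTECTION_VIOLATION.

Per-access translation:
#0 VA=0x1804F23 (r,user):
  L0: frame=0x2A idx=12 entry=0x2D007 [P=1 RW=1 US=1 PS=0]
  L1: frame=0x2D idx=4 entry=0x2E007 [P=1 RW=1 US=1 PS=0]
  ⇒ phys 0x2EF23  [2 reads]
#1 VA=0x201D71A (r,kernel):
  L0: frame=0x2A idx=16 entry=0x31007 [P=1 RW=1 US=1 PS=0]
  L1: frame=0x31 idx=29 entry=0x33007 [P=1 RW=1 US=1 PS=0]
  ⇒ phys 0x3371A  [2 reads]
#2 VA=0x3C19ED4 (r,kernel):
  L0: frame=0x2A idx=30 entry=0x34007 [P=1 RW=1 US=1 PS=0]
  L1: frame=0x34 idx=25 entry=0x36007 [P=1 RW=1 US=1 PS=0]
  ⇒ phys 0x36ED4  [2 reads]
#3 VA=0x60BC1A (r,user):
  L0: frame=0x2A idx=3 entry=0x38007 [P=1 RW=1 US=1 PS=0]
  L1: frame=0x38 idx=11 entry=0x16004 [P=0 RW=0 US=1 PS=0]
  ⇒ fault: PAGE_NOT_PRESENT  — 2 lookups

Access #2 fault: NONE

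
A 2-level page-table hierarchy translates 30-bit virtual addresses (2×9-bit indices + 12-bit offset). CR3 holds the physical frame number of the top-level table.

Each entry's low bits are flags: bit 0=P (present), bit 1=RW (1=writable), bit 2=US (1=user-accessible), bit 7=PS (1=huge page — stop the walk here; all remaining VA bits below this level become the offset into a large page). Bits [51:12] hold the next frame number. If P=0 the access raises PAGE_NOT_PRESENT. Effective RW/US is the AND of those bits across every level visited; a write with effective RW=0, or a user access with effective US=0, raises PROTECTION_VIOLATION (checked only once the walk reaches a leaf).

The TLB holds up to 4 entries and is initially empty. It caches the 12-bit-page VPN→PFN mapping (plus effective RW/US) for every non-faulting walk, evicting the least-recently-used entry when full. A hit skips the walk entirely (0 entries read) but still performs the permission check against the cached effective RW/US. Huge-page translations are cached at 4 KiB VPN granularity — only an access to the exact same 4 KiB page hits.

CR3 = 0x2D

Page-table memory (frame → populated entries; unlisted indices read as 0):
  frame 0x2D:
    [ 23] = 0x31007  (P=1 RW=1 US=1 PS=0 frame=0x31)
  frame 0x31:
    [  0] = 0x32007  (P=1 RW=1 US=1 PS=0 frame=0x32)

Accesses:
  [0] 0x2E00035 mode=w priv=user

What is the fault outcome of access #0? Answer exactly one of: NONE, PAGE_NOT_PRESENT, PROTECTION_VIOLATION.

Trace:
#0 VA=0x2E00035 (w,user):
  [0] read 0x2D idx=23: raw=0x31007 flags P=1 W=1 U=1 S=0
  [1] read 0x31 idx=0: raw=0x32007 flags P=1 W=1 U=1 S=0
  → PA=0x32035  (2 entries read)

Access #0 fault: NONE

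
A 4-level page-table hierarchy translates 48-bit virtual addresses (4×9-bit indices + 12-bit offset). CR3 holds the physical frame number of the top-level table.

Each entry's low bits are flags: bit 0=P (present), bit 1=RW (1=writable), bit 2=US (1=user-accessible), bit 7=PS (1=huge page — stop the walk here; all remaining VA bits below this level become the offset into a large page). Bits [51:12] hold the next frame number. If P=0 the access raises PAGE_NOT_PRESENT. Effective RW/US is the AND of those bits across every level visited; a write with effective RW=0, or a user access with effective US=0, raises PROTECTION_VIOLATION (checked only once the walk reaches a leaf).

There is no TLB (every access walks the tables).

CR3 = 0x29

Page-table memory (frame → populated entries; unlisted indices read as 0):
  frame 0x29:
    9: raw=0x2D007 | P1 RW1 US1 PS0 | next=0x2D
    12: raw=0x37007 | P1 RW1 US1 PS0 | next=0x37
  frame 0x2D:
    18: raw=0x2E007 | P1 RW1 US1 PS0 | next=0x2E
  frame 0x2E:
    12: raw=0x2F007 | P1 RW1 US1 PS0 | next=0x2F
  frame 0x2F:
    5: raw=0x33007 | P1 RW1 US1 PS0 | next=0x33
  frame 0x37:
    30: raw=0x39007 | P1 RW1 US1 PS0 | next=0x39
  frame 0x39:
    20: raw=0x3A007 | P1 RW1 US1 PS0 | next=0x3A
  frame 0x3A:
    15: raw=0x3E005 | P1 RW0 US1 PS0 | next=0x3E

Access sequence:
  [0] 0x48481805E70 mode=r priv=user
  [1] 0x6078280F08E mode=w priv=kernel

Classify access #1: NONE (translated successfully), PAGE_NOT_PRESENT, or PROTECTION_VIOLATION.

Trace:
#0 VA=0x48481805E70 (r,user):
  lvl0: tbl 0x29, slot 9 ⇒ 0x2D007 (P1/RW1/US1/PS0)
  lvl1: tbl 0x2D, slot 18 ⇒ 0x2E007 (P1/RW1/US1/PS0)
  lvl2: tbl 0x2E, slot 12 ⇒ 0x2F007 (P1/RW1/US1/PS0)
  lvl3: tbl 0x2F, slot 5 ⇒ 0x33007 (P1/RW1/US1/PS0)
  ✓ 0x33E70  — 4 lookups
#1 VA=0x6078280F08E (w,kernel):
  lvl0: tbl 0x29, slot 12 ⇒ 0x37007 (P1/RW1/US1/PS0)
  lvl1: tbl 0x37, slot 30 ⇒ 0x39007 (P1/RW1/US1/PS0)
  lvl2: tbl 0x39, slot 20 ⇒ 0x3A007 (P1/RW1/US1/PS0)
  lvl3: tbl 0x3A, slot 15 ⇒ 0x3E005 (P1/RW0/US1/PS0)
  → PROTECTION_VIOLATION  (4 entries read)

Access #1 fault: PROTECTION_VIOLATION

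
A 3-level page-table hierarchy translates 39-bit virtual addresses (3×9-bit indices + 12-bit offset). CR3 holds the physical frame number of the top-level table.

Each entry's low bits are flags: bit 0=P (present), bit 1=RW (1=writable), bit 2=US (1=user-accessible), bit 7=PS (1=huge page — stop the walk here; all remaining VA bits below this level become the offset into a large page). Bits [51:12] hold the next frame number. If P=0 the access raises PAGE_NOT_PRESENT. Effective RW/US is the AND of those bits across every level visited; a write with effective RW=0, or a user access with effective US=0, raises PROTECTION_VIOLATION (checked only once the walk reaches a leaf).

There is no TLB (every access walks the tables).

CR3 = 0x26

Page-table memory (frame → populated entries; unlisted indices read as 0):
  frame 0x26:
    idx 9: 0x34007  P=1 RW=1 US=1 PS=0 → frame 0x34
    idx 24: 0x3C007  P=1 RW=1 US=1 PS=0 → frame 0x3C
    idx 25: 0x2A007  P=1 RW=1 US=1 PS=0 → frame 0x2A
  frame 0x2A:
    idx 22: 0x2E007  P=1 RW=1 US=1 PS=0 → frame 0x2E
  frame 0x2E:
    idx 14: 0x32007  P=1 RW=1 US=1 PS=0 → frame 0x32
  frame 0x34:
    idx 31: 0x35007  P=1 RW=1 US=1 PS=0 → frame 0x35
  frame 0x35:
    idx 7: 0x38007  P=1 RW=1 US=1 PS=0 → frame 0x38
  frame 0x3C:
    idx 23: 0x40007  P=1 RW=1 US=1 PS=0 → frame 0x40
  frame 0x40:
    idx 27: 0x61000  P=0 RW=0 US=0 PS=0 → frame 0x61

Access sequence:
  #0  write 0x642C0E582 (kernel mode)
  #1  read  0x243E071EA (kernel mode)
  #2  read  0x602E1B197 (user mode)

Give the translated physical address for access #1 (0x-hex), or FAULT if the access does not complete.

Walk each access:
#0 VA=0x642C0E582 (w,kernel):
  L0 @0x26[25] → 0x2A007  P=1,RW=1,US=1,PS=0
  L1 @0x2A[22] → 0x2E007  P=1,RW=1,US=1,PS=0
  L2 @0x2E[14] → 0x32007  P=1,RW=1,US=1,PS=0
  → PA=0x32582  (3 entries read)
#1 VA=0x243E071EA (r,kernel):
  L0 @0x26[9] → 0x34007  P=1,RW=1,US=1,PS=0
  L1 @0x34[31] → 0x35007  P=1,RW=1,US=1,PS=0
  L2 @0x35[7] → 0x38007  P=1,RW=1,US=1,PS=0
  → PA=0x381EA  (3 entries read)
#2 VA=0x602E1B197 (r,user):
  L0 @0x26[24] → 0x3C007  P=1,RW=1,US=1,PS=0
  L1 @0x3C[23] → 0x40007  P=1,RW=1,US=1,PS=0
  L2 @0x40[27] → 0x61000  P=0,RW=0,US=0,PS=0
  ✗ PAGE_NOT_PRESENT  [3 reads]

Access #1 PA: 0x381EA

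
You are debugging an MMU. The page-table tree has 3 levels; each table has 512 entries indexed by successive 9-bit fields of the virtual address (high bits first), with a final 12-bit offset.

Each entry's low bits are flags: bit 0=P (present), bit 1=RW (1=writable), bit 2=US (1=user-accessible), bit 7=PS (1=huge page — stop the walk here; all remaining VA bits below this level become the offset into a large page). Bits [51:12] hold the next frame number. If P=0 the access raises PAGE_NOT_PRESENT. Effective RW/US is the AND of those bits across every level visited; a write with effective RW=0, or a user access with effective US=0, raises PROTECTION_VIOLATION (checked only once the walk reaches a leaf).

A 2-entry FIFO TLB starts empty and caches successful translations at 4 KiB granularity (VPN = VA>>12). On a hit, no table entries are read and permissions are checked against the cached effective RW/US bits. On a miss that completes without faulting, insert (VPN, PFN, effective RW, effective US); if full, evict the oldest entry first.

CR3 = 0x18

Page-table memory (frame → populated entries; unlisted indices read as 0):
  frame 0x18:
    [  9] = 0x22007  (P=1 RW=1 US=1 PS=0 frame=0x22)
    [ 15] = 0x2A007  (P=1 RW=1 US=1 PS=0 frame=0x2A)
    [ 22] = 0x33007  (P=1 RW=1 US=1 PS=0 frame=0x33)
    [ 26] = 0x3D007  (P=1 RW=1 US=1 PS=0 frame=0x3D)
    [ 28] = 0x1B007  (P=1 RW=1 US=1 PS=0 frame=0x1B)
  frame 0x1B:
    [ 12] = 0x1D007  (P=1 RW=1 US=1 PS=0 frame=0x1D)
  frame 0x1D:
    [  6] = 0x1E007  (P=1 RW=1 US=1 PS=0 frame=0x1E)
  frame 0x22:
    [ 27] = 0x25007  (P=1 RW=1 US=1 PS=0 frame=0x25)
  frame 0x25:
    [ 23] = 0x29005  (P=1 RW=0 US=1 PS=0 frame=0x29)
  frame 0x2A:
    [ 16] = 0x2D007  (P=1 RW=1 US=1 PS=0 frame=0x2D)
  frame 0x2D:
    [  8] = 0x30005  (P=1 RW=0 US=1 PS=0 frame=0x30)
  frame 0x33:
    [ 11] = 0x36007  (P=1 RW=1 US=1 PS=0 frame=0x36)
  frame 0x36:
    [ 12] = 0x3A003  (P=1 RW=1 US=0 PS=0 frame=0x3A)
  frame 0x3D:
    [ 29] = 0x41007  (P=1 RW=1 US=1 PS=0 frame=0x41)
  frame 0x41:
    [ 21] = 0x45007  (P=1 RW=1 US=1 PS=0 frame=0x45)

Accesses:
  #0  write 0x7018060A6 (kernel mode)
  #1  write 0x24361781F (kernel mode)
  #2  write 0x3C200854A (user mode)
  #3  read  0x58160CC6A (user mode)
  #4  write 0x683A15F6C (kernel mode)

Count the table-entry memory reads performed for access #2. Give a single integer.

Per-access translation:
#0 VA=0x7018060A6 (w,kernel):
  lvl0: tbl 0x18, slot 28 ⇒ 0x1B007 (P1/RW1/US1/PS0)
  lvl1: tbl 0x1B, slot 12 ⇒ 0x1D007 (P1/RW1/US1/PS0)
  lvl2: tbl 0x1D, slot 6 ⇒ 0x1E007 (P1/RW1/US1/PS0)
  → PA=0x1E0A6  (3 entries read)
#1 VA=0x24361781F (w,kernel):
  lvl0: tbl 0x18, slot 9 ⇒ 0x22007 (P1/RW1/US1/PS0)
  lvl1: tbl 0x22, slot 27 ⇒ 0x25007 (P1/RW1/US1/PS0)
  lvl2: tbl 0x25, slot 23 ⇒ 0x29005 (P1/RW0/US1/PS0)
  → PROTECTION_VIOLATION  (3 entries read)
#2 VA=0x3C200854A (w,user):
  lvl0: tbl 0x18, slot 15 ⇒ 0x2A007 (P1/RW1/US1/PS0)
  lvl1: tbl 0x2A, slot 16 ⇒ 0x2D007 (P1/RW1/US1/PS0)
  lvl2: tbl 0x2D, slot 8 ⇒ 0x30005 (P1/RW0/US1/PS0)
  → PROTECTION_VIOLATION  (3 entries read)
#3 VA=0x58160CC6A (r,user):
  lvl0: tbl 0x18, slot 22 ⇒ 0x33007 (P1/RW1/US1/PS0)
  lvl1: tbl 0x33, slot 11 ⇒ 0x36007 (P1/RW1/US1/PS0)
  lvl2: tbl 0x36, slot 12 ⇒ 0x3A003 (P1/RW1/US0/PS0)
  → PROTECTION_VIOLATION  (3 entries read)
#4 VA=0x683A15F6C (w,kernel):
  lvl0: tbl 0x18, slot 26 ⇒ 0x3D007 (P1/RW1/US1/PS0)
  lvl1: tbl 0x3D, slot 29 ⇒ 0x41007 (P1/RW1/US1/PS0)
  lvl2: tbl 0x41, slot 21 ⇒ 0x45007 (P1/RW1/US1/PS0)
  → PA=0x45F6C  (3 entries read)

Entries read for #2: 3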